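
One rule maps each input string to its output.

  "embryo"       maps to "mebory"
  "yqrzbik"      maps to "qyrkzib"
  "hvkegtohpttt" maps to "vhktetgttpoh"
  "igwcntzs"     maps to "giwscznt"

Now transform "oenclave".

eonecvla

Rule — move the first character to the end, then take characters alternately from the front and the back (1st, last, 2nd, 2nd-last, ...).
Doing the same to "oenclave": "eonecvla".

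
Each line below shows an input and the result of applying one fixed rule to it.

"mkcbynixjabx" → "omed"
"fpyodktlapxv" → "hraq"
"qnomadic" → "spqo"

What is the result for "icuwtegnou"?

The rule is to shift every letter 2 places forward in the alphabet (wrapping around), then keep only the first 4 characters.
"icuwtegnou" → "kewyvgipqw" → "kewy".

kewy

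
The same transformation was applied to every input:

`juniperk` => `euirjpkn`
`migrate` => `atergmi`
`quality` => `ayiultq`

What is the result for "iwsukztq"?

izkwqust

The pattern: sort the characters into alphabetical order, then take characters alternately from the front and the back (1st, last, 2nd, 2nd-last, ...).
Starting from "iwsukztq": after the first operation, "ikqstuwz"; after the second, "izkwqust".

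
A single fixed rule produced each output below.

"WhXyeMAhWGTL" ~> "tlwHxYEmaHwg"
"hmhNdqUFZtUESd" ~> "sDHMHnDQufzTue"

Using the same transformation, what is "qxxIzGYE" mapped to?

yeQXXiZg

In each case the input is transformed by: flip the case of every letter, then move the last 2 characters to the front (rotate right by 2).
Starting from "qxxIzGYE": after the first operation, "QXXiZgye"; after the second, "yeQXXiZg".
(Check on "hmhNdqUFZtUESd": → "HMHnDQufzTuesD" → "sDHMHnDQufzTue" ✓)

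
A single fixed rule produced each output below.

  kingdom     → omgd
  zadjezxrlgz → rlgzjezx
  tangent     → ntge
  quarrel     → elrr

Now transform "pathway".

ayhw

Looking at the pairs, the operation is to delete the first 3 characters, then swap the front and back halves of the string.
"pathway" → "hway" → "ayhw".
(Check on "zadjezxrlgz": → "jezxrlgz" → "rlgzjezx" ✓)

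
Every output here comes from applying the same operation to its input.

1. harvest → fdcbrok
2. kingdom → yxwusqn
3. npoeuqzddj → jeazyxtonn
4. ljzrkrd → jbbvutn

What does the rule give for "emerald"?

The pattern: sort the characters into reverse alphabetical order, then shift every letter 10 places forward in the alphabet (wrapping around).
Applying both steps to "emerald": "rmleeda", then "bwvoonk".

bwvoonk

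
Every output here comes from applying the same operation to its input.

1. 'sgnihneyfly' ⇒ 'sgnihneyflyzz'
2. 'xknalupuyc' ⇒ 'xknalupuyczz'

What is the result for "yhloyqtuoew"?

Rule — append "zz".
Applying that to "yhloyqtuoew" gives "yhloyqtuoewzz".

yhloyqtuoewzz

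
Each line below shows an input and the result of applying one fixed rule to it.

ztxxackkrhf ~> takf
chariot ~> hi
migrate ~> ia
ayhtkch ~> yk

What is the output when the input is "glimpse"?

Each output is the input with this applied: keep one character in every 3, starting at position 2 (positions 2nd, 5th, 8th, ...).
"glimpse" → "lp".

lp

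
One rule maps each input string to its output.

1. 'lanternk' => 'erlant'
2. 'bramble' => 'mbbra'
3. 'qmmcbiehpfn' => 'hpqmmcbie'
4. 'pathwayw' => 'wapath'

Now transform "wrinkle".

Each output is the input with this applied: delete the last 2 characters, then move the last 2 characters to the front (rotate right by 2).
Applying both steps to "wrinkle": "wrink", then "nkwri".

nkwri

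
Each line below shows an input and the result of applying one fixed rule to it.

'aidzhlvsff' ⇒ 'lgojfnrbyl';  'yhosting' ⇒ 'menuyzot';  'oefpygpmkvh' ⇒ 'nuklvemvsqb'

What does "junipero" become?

upatovkx

Each output is the input with this applied: move the last character to the front, then shift every letter 6 places forward in the alphabet (wrapping around).
For "junipero", step one produces "ojuniper"; step two turns that into "upatovkx".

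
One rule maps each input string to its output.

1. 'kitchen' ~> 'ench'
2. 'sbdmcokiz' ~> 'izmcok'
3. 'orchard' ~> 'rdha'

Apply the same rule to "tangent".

ntge

The rule is to delete the first 3 characters, then move the last 2 characters to the front (rotate right by 2).
Doing the same to "tangent": "ntge".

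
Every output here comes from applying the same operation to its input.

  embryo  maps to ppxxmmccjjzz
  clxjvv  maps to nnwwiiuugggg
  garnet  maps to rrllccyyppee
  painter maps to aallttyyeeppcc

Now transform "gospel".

Each output is the input with this applied: double every character, then shift every letter 11 places forward in the alphabet (wrapping around).
Applying both steps to "gospel": "ggoossppeell", then "rrzzddaappww".

rrzzddaappww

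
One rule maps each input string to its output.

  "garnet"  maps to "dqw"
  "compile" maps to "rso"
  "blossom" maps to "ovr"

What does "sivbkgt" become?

lej

In each case the input is transformed by: shift every letter 3 places forward in the alphabet (wrapping around), then keep every other character starting from the second (positions 2nd, 4th, 6th, ...).
On "sivbkgt": the first step gives "vlyenjw", and the second then gives "lej".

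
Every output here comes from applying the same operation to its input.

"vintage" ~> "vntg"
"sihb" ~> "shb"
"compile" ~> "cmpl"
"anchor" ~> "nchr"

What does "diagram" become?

dgrm

Looking at the pairs, the operation is to remove every vowel.
Applying that to "diagram" gives "dgrm".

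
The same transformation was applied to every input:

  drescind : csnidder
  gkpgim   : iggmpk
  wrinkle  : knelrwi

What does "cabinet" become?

niteacb

What's happening: move the first 3 characters to the end (rotate left by 3), then swap each adjacent pair of characters (1↔2, 3↔4, ...).
For "cabinet" the result is "niteacb".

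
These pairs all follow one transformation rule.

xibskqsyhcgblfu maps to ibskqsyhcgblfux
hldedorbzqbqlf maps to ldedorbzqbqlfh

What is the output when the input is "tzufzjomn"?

Each output is the input with this applied: move the first character to the end.
"tzufzjomn" → "zufzjomnt".

zufzjomnt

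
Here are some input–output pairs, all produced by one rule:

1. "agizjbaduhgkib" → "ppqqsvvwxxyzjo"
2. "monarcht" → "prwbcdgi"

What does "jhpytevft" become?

The transformation: sort the characters into alphabetical order, then shift every letter 11 places backward in the alphabet (wrapping around).
On "jhpytevft": the first step gives "efhjpttvy", and the second then gives "tuwyeiikn".

tuwyeiikn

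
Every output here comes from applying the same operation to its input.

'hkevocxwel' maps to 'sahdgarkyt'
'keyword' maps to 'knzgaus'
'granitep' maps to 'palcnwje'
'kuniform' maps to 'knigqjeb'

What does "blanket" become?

Rule — move the last 3 characters to the front (rotate right by 3), then shift every letter 4 places backward in the alphabet (wrapping around).
On "blanket": the first step gives "ketblan", and the second then gives "gapxhwj".
(Check on "kuniform": → "ormkunif" → "knigqjeb" ✓)

gapxhwj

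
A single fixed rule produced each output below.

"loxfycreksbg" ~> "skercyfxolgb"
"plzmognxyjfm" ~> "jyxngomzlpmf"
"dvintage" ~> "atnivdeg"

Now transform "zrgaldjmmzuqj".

uzmmjdlagrzjq

Rule — reverse the string, then move the first 2 characters to the end (rotate left by 2).
"zrgaldjmmzuqj" → "jquzmmjdlagrz" → "uzmmjdlagrzjq".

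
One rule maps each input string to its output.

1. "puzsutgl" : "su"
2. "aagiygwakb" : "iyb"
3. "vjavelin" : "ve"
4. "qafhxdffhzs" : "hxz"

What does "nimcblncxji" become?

Looking at the pairs, the operation is to swap each adjacent pair of characters (1↔2, 3↔4, ...), then keep one character in every 3, starting at position 3 (positions 3rd, 6th, 9th, ...).
For "nimcblncxji", step one produces "incmlbcnjxi"; step two turns that into "cbj".
(Check on "aagiygwakb": → "aaiggyawbk" → "iyb" ✓)

cbj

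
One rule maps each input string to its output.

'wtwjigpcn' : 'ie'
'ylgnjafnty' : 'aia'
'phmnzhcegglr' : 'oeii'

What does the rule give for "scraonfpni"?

Each output is the input with this applied: shift every letter 2 places forward in the alphabet (wrapping around), then keep only the vowels.
So "scraonfpni" becomes "ue".

ue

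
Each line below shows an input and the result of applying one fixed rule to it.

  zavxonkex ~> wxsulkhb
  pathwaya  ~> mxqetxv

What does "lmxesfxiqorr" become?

ijubpcufnlo

In each case the input is transformed by: shift every letter 3 places backward in the alphabet (wrapping around), then delete the last character.
On "lmxesfxiqorr" that produces "ijubpcufnlo".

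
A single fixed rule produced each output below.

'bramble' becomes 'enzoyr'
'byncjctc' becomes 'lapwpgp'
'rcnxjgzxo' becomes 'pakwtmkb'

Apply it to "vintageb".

The transformation: shift every letter 13 places forward in the alphabet (wrapping around) — i.e. ROT13, then delete the first character.
Starting from "vintageb": after the first operation, "ivagntro"; after the second, "vagntro".

vagntro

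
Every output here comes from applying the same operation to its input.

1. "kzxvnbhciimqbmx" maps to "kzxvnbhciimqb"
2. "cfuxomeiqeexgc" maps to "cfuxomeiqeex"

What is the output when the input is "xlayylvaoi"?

The rule is to delete the last 2 characters.
Doing the same to "xlayylvaoi": "xlayylva".

xlayylva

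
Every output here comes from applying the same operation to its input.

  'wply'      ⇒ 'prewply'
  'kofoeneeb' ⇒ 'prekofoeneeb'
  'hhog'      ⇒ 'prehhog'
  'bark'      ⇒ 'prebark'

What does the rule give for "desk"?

predesk

The rule is to prepend "pre".
"desk" → "predesk".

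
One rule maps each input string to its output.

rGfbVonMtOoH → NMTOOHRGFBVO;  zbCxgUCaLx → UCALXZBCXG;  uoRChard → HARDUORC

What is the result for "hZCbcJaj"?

What's happening: swap the front and back halves of the string, then convert every letter to uppercase.
Applying that to "hZCbcJaj" gives "CJAJHZCB".

CJAJHZCB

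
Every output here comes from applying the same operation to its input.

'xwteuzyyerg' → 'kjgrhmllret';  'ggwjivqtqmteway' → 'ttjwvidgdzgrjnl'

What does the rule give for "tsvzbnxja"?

In each case the input is transformed by: shift every letter 13 places forward in the alphabet (wrapping around) — i.e. ROT13.
So "tsvzbnxja" becomes "gfimoakwn".

gfimoakwn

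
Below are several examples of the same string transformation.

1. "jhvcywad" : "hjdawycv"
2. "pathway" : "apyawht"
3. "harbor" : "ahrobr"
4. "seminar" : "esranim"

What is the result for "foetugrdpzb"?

ofbzpdrgute

The pattern: move the first 2 characters to the end (rotate left by 2), then reverse the string.
Doing the same to "foetugrdpzb": "ofbzpdrgute".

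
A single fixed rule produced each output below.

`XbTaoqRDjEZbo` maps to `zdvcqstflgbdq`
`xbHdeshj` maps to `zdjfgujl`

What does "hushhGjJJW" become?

jwujjillly

The transformation: shift every letter 2 places forward in the alphabet (wrapping around), then convert every letter to lowercase.
Applying both steps to "hushhGjJJW": "jwujjIlLLY", then "jwujjillly".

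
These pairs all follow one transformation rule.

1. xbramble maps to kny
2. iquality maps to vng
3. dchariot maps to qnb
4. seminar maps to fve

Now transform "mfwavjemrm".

znrz

What's happening: shift every letter 13 places forward in the alphabet (wrapping around) — i.e. ROT13, then keep one character in every 3, starting at position 1 (positions 1st, 4th, 7th, ...).
For "mfwavjemrm", step one produces "zsjniwrzez"; step two turns that into "znrz".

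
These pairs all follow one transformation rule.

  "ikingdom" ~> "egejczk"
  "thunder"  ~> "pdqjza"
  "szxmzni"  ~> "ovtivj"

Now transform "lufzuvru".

The transformation: delete the last character, then shift every letter 4 places backward in the alphabet (wrapping around).
"lufzuvru" → "lufzuvr" → "hqbvqrn".

hqbvqrn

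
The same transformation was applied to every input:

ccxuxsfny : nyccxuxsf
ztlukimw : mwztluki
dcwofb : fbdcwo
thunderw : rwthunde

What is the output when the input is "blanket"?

etblank

Rule — move the last 2 characters to the front (rotate right by 2).
"blanket" → "etblank".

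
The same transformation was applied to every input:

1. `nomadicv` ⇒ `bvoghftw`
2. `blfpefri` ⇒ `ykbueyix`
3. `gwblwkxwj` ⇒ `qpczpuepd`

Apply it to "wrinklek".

Each output is the input with this applied: move the last 3 characters to the front (rotate right by 3), then shift every letter 7 places backward in the alphabet (wrapping around).
So "wrinklek" becomes "exdpkbgd".
(Check on "nomadicv": → "icvnomad" → "bvoghftw" ✓)

exdpkbgd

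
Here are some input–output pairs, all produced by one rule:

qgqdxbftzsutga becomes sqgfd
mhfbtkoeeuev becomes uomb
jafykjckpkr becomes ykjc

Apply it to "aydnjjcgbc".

The transformation: keep one character in every 3, starting at position 1 (positions 1st, 4th, 7th, ...), then sort the characters into reverse alphabetical order.
For "aydnjjcgbc", step one produces "ancc"; step two turns that into "ncca".

ncca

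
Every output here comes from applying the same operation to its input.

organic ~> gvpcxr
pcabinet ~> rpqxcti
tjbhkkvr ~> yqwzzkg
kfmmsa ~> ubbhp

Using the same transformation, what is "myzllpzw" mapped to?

noaaeol

The pattern: delete the first character, then shift every letter 11 places backward in the alphabet (wrapping around).
Applying both steps to "myzllpzw": "yzllpzw", then "noaaeol".
(Check on "tjbhkkvr": → "jbhkkvr" → "yqwzzkg" ✓)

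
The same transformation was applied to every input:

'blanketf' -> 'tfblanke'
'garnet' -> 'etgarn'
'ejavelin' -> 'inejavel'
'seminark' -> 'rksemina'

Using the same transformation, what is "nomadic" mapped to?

The rule is to move the last 2 characters to the front (rotate right by 2).
"nomadic" → "icnomad".

icnomad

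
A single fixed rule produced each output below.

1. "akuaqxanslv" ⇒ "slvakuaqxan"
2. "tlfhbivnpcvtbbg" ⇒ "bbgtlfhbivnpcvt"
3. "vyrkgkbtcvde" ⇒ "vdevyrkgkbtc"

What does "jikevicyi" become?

Rule — move the last 3 characters to the front (rotate right by 3).
For "jikevicyi" the result is "cyijikevi".

cyijikevi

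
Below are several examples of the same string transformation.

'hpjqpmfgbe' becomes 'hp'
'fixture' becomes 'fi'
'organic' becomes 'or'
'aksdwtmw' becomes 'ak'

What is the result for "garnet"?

The pattern: keep only the first 2 characters.
Applying that to "garnet" gives "ga".

ga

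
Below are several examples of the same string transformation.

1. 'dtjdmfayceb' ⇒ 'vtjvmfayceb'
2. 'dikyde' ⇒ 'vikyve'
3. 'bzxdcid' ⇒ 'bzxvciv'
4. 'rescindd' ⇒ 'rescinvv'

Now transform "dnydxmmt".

vnyvxmmt

Looking at the pairs, the operation is to replace every "d" with "v".
Applying that to "dnydxmmt" gives "vnyvxmmt".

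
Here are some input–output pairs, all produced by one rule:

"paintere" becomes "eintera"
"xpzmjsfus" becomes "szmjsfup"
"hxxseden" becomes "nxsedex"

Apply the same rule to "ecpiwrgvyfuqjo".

Each output is the input with this applied: delete the first character, then swap the first and last characters.
On "ecpiwrgvyfuqjo": the first step gives "cpiwrgvyfuqjo", and the second then gives "opiwrgvyfuqjc".
(Check on "xpzmjsfus": → "pzmjsfus" → "szmjsfup" ✓)

opiwrgvyfuqjc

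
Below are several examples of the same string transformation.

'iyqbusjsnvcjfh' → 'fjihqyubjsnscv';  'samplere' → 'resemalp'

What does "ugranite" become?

tiuergna

In each case the input is transformed by: move the last 3 characters to the front (rotate right by 3), then swap each adjacent pair of characters (1↔2, 3↔4, ...).
Applying that to "ugranite" gives "tiuergna".
(Check on "iyqbusjsnvcjfh": → "jfhiyqbusjsnvc" → "fjihqyubjsnscv" ✓)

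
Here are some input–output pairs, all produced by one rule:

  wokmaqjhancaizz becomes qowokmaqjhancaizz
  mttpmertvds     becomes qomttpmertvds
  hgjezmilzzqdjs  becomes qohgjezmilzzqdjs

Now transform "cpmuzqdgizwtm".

qocpmuzqdgizwtm

Rule — prepend "qo".
"cpmuzqdgizwtm" → "qocpmuzqdgizwtm".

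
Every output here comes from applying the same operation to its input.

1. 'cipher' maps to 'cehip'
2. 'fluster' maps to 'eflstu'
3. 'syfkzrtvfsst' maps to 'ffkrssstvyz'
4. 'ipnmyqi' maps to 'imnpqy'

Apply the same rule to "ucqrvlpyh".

clpqruvy

The rule is to delete the last character, then sort the characters into alphabetical order.
Working it through for "ucqrvlpyh": intermediate "ucqrvlpy", final "clpqruvy".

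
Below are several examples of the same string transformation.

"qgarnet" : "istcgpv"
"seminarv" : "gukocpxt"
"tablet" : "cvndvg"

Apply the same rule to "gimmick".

kiooekm

The transformation: swap each adjacent pair of characters (1↔2, 3↔4, ...), then shift every letter 2 places forward in the alphabet (wrapping around).
Applying that to "gimmick" gives "kiooekm".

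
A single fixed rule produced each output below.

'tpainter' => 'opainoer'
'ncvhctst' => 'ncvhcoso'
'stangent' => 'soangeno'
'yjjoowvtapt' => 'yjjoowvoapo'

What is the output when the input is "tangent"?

oangeno

Looking at the pairs, the operation is to replace every "t" with "o".
"tangent" → "oangeno".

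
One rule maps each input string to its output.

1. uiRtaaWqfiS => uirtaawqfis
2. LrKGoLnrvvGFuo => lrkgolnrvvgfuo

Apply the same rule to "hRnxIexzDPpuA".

hrnxiexzdppua

Looking at the pairs, the operation is to convert every letter to lowercase.
For "hRnxIexzDPpuA" the result is "hrnxiexzdppua".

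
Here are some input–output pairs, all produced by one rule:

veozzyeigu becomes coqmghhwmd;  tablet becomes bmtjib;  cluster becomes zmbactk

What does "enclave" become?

mditkvm

Rule — shift every letter 8 places forward in the alphabet (wrapping around), then reverse the string.
Applying both steps to "enclave": "mvktidm", then "mditkvm".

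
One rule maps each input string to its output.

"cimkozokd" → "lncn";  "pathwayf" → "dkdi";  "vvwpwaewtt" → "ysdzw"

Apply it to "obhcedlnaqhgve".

efgqtjh

The transformation: shift every letter 3 places forward in the alphabet (wrapping around), then keep every other character starting from the second (positions 2nd, 4th, 6th, ...).
On "obhcedlnaqhgve": the first step gives "rekfhgoqdtkjyh", and the second then gives "efgqtjh".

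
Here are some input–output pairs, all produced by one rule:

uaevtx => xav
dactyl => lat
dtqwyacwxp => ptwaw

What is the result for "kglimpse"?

egip

Each output is the input with this applied: move the last character to the front, then keep every other character starting from the first (positions 1st, 3rd, 5th, ...).
For "kglimpse", step one produces "ekglimps"; step two turns that into "egip".
(Check on "uaevtx": → "xuaevt" → "xav" ✓)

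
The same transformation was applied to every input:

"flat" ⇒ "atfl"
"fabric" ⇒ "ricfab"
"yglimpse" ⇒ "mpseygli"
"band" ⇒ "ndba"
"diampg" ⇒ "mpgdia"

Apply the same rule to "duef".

efdu

Looking at the pairs, the operation is to swap the front and back halves of the string.
Applying that to "duef" gives "efdu".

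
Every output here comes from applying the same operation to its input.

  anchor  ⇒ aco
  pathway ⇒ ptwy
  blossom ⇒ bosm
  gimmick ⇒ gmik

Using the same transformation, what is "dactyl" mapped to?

Looking at the pairs, the operation is to keep every other character starting from the first (positions 1st, 3rd, 5th, ...).
Applying that to "dactyl" gives "dcy".

dcy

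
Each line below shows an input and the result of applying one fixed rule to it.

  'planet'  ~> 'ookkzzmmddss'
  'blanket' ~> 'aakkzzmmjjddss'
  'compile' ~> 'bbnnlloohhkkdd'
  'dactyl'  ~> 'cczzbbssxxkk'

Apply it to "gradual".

Looking at the pairs, the operation is to shift every letter 1 place backward in the alphabet (wrapping around), then double every character.
Starting from "gradual": after the first operation, "fqzctzk"; after the second, "ffqqzzccttzzkk".

ffqqzzccttzzkk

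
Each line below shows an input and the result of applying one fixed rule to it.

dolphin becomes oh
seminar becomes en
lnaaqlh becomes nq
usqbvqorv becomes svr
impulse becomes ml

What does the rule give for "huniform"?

ufm

The transformation: keep one character in every 3, starting at position 2 (positions 2nd, 5th, 8th, ...).
Applying that to "huniform" gives "ufm".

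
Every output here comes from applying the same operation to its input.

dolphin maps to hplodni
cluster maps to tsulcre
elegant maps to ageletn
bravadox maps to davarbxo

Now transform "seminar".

nimesra

The transformation: reverse the string, then move the first 2 characters to the end (rotate left by 2).
Starting from "seminar": after the first operation, "ranimes"; after the second, "nimesra".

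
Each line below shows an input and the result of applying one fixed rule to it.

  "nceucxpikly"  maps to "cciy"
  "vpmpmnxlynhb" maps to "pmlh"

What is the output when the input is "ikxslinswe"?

The transformation: keep one character in every 3, starting at position 2 (positions 2nd, 5th, 8th, ...).
So "ikxslinswe" becomes "kls".

kls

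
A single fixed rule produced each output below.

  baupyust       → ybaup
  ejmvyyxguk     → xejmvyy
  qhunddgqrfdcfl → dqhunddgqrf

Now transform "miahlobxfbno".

fmiahlobx

Looking at the pairs, the operation is to delete the last 3 characters, then move the last character to the front.
On "miahlobxfbno": the first step gives "miahlobxf", and the second then gives "fmiahlobx".
(Check on "ejmvyyxguk": → "ejmvyyx" → "xejmvyy" ✓)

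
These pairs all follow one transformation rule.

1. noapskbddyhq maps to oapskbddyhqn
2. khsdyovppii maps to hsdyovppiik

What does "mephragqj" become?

ephragqjm

The rule is to move the first character to the end.
On "mephragqj" that produces "ephragqjm".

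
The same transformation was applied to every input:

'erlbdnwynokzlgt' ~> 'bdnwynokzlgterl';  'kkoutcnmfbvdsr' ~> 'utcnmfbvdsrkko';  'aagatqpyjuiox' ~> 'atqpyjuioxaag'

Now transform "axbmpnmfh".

In each case the input is transformed by: move the first 3 characters to the end (rotate left by 3).
"axbmpnmfh" → "mpnmfhaxb".

mpnmfhaxb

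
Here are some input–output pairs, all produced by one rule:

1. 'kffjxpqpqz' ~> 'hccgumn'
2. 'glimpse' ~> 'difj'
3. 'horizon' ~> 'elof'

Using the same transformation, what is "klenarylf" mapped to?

hibkxo

What's happening: shift every letter 3 places backward in the alphabet (wrapping around), then delete the last 3 characters.
"klenarylf" → "hibkxovic" → "hibkxo".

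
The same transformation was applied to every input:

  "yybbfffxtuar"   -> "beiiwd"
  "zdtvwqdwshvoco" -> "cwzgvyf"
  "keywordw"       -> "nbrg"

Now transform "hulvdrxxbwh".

The transformation: keep every other character starting from the first (positions 1st, 3rd, 5th, ...), then shift every letter 3 places forward in the alphabet (wrapping around).
"hulvdrxxbwh" → "hldxbh" → "kogaek".

kogaek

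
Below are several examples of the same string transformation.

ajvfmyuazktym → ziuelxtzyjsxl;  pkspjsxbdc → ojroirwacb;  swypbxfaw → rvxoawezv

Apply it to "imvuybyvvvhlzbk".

In each case the input is transformed by: shift every letter 1 place backward in the alphabet (wrapping around).
Doing the same to "imvuybyvvvhlzbk": "hlutxaxuuugkyaj".

hlutxaxuuugkyaj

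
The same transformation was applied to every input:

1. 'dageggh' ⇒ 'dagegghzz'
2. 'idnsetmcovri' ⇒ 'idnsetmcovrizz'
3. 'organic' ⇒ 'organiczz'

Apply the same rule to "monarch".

Each output is the input with this applied: append "zz".
Doing the same to "monarch": "monarchzz".

monarchzz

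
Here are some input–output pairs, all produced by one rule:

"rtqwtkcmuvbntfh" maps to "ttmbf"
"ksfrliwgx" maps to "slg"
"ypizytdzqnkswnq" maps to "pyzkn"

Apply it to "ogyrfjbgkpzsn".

gfgz

The rule is to keep one character in every 3, starting at position 2 (positions 2nd, 5th, 8th, ...).
For "ogyrfjbgkpzsn" the result is "gfgz".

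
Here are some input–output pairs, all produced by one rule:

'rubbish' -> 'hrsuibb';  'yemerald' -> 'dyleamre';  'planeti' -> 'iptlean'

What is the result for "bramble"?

eblrbam

What's happening: reverse the string, then take characters alternately from the front and the back (1st, last, 2nd, 2nd-last, ...).
"bramble" → "elbmarb" → "eblrbam".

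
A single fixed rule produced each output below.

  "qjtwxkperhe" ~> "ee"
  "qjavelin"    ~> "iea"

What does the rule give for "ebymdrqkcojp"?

The rule is to reverse the string, then keep only the vowels.
For "ebymdrqkcojp", step one produces "pjockqrdmybe"; step two turns that into "oe".

oe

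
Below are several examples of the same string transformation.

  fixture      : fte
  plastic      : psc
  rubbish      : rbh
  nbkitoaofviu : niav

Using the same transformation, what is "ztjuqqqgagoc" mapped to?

What's happening: keep one character in every 3, starting at position 1 (positions 1st, 4th, 7th, ...).
On "ztjuqqqgagoc" that produces "zuqg".

zuqg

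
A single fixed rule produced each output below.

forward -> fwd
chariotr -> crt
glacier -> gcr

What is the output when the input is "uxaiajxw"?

The rule is to keep one character in every 3, starting at position 1 (positions 1st, 4th, 7th, ...).
On "uxaiajxw" that produces "uix".

uix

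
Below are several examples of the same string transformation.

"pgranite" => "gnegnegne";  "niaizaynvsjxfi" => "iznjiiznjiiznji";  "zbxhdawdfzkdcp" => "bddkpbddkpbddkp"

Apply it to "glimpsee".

Each output is the input with this applied: keep one character in every 3, starting at position 2 (positions 2nd, 5th, 8th, ...), then write the whole string 3 times in a row.
For "glimpsee", step one produces "lpe"; step two turns that into "lpelpelpe".
(Check on "niaizaynvsjxfi": → "iznji" → "iznjiiznjiiznji" ✓)

lpelpelpe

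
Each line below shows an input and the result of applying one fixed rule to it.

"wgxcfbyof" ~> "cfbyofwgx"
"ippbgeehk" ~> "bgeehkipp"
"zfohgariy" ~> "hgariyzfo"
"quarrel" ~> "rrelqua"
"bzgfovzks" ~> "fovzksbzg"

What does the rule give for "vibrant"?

The rule is to move the first 3 characters to the end (rotate left by 3).
So "vibrant" becomes "rantvib".

rantvib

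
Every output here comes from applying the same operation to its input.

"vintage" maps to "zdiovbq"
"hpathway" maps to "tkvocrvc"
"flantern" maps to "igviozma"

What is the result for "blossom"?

hgjnnjw

Each output is the input with this applied: shift every letter 5 places backward in the alphabet (wrapping around), then swap the first and last characters.
Working it through for "blossom": intermediate "wgjnnjh", final "hgjnnjw".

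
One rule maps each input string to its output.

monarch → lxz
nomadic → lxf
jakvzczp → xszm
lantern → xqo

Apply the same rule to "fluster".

In each case the input is transformed by: shift every letter 3 places backward in the alphabet (wrapping around), then keep every other character starting from the second (positions 2nd, 4th, 6th, ...).
Applying both steps to "fluster": "cirpqbo", then "ipb".

ipb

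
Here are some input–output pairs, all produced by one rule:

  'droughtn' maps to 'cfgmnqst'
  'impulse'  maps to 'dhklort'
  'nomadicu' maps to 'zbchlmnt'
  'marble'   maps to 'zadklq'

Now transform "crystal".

zbkqrsx

In each case the input is transformed by: sort the characters into alphabetical order, then shift every letter 1 place backward in the alphabet (wrapping around).
Working it through for "crystal": intermediate "aclrsty", final "zbkqrsx".
(Check on "droughtn": → "dghnortu" → "cfgmnqst" ✓)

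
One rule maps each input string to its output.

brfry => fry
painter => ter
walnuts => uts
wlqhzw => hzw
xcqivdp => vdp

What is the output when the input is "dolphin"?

hin

The pattern: keep only the last 3 characters.
"dolphin" → "hin".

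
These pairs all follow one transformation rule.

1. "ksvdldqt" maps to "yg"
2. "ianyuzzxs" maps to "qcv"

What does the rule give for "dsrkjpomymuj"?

usbm

What's happening: keep one character in every 3, starting at position 3 (positions 3rd, 6th, 9th, ...), then shift every letter 3 places forward in the alphabet (wrapping around).
Starting from "dsrkjpomymuj": after the first operation, "rpyj"; after the second, "usbm".
(Check on "ianyuzzxs": → "nzs" → "qcv" ✓)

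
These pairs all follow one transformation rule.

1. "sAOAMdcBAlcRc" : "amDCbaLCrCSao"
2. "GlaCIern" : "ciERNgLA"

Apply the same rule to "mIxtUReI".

The rule is to move the first 3 characters to the end (rotate left by 3), then flip the case of every letter.
Applying both steps to "mIxtUReI": "tUReImIx", then "TurEiMiX".
(Check on "GlaCIern": → "CIernGla" → "ciERNgLA" ✓)

TurEiMiX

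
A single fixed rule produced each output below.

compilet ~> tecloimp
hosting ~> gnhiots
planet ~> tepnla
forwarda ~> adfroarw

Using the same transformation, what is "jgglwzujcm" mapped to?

mcjjgugzlw

Each output is the input with this applied: move the last character to the front, then take characters alternately from the front and the back (1st, last, 2nd, 2nd-last, ...).
Working it through for "jgglwzujcm": intermediate "mjgglwzujc", final "mcjjgugzlw".
(Check on "compilet": → "tcompile" → "tecloimp" ✓)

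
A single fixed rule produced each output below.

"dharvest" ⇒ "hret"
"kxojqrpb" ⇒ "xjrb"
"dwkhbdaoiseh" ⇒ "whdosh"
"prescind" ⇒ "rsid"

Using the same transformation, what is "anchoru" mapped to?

The pattern: keep every other character starting from the second (positions 2nd, 4th, 6th, ...).
So "anchoru" becomes "nhr".

nhr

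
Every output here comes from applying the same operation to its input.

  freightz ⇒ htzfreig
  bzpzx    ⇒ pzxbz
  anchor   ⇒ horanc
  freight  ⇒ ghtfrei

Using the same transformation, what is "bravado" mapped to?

Rule — move the last 3 characters to the front (rotate right by 3).
So "bravado" becomes "adobrav".

adobrav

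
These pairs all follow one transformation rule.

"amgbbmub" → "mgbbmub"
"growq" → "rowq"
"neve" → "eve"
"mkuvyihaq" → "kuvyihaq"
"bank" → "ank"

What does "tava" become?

In each case the input is transformed by: delete the first character.
So "tava" becomes "ava".

ava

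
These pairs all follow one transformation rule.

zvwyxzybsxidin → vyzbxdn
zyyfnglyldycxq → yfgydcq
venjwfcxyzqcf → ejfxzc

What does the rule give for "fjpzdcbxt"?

jzcx

What's happening: keep every other character starting from the second (positions 2nd, 4th, 6th, ...).
Doing the same to "fjpzdcbxt": "jzcx".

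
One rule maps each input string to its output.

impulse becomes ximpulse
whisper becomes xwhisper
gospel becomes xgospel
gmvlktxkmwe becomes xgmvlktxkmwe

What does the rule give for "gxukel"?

The pattern: prepend "x".
"gxukel" → "xgxukel".

xgxukel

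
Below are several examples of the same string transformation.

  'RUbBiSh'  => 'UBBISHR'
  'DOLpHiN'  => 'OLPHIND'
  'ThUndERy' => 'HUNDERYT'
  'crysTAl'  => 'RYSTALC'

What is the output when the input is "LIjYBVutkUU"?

Each output is the input with this applied: move the first character to the end, then convert every letter to uppercase.
"LIjYBVutkUU" → "IjYBVutkUUL" → "IJYBVUTKUUL".
(Check on "DOLpHiN": → "OLpHiND" → "OLPHIND" ✓)

IJYBVUTKUUL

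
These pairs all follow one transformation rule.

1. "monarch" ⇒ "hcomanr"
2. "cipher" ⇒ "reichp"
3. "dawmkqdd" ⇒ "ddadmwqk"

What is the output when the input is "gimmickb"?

What's happening: move the last 2 characters to the front (rotate right by 2), then swap each adjacent pair of characters (1↔2, 3↔4, ...).
"gimmickb" → "kbgimmic" → "bkigmmci".

bkigmmci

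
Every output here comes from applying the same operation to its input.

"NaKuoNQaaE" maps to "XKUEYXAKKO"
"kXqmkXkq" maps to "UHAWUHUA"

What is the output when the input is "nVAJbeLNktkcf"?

In each case the input is transformed by: shift every letter 10 places forward in the alphabet (wrapping around), then convert every letter to uppercase.
Doing the same to "nVAJbeLNktkcf": "XFKTLOVXUDUMP".

XFKTLOVXUDUMP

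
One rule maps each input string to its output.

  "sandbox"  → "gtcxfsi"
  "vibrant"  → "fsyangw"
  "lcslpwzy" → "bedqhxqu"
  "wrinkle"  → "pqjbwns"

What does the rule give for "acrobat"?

The rule is to move the last 3 characters to the front (rotate right by 3), then shift every letter 5 places forward in the alphabet (wrapping around).
Starting from "acrobat": after the first operation, "batacro"; after the second, "gfyfhwt".

gfyfhwt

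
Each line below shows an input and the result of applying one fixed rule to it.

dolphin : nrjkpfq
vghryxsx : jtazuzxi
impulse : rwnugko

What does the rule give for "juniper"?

pkrgtlw

Looking at the pairs, the operation is to shift every letter 2 places forward in the alphabet (wrapping around), then move the first 2 characters to the end (rotate left by 2).
Applying that to "juniper" gives "pkrgtlw".
(Check on "dolphin": → "fqnrjkp" → "nrjkpfq" ✓)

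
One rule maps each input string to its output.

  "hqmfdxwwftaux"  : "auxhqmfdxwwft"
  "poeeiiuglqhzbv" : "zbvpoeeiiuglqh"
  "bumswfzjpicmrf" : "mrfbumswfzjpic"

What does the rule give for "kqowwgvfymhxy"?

hxykqowwgvfym

Rule — move the last 3 characters to the front (rotate right by 3).
For "kqowwgvfymhxy" the result is "hxykqowwgvfym".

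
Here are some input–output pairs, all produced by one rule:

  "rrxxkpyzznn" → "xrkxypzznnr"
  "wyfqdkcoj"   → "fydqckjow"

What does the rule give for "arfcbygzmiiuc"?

Each output is the input with this applied: move the first character to the end, then swap each adjacent pair of characters (1↔2, 3↔4, ...).
"arfcbygzmiiuc" → "rfcbygzmiiuca" → "frbcgymziicua".

frbcgymziicua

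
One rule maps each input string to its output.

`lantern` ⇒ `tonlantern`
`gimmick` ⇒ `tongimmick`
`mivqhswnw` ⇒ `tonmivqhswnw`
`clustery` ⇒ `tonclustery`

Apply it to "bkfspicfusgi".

tonbkfspicfusgi

Looking at the pairs, the operation is to prepend "ton".
For "bkfspicfusgi" the result is "tonbkfspicfusgi".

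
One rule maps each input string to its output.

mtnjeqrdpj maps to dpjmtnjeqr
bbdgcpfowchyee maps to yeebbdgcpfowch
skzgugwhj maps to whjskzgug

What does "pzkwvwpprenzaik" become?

aikpzkwvwpprenz

In each case the input is transformed by: move the last 3 characters to the front (rotate right by 3).
For "pzkwvwpprenzaik" the result is "aikpzkwvwpprenz".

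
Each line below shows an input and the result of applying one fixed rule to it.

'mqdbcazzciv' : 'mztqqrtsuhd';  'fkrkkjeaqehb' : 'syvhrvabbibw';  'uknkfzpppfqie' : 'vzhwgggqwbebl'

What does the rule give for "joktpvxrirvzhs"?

jyqmiziomgkbfa

The pattern: reverse the string, then shift every letter 9 places backward in the alphabet (wrapping around).
Working it through for "joktpvxrirvzhs": intermediate "shzvrirxvptkoj", final "jyqmiziomgkbfa".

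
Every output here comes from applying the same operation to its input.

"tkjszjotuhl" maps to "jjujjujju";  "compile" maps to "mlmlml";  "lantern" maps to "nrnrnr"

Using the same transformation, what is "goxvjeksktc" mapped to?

xekxekxek

Each output is the input with this applied: keep one character in every 3, starting at position 3 (positions 3rd, 6th, 9th, ...), then write the whole string 3 times in a row.
Working it through for "goxvjeksktc": intermediate "xek", final "xekxekxek".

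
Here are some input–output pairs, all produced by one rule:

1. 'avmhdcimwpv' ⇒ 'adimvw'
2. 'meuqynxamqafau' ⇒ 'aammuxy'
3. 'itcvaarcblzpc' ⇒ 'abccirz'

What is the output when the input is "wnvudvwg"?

dvww

Looking at the pairs, the operation is to keep every other character starting from the first (positions 1st, 3rd, 5th, ...), then sort the characters into alphabetical order.
Applying both steps to "wnvudvwg": "wvdw", then "dvww".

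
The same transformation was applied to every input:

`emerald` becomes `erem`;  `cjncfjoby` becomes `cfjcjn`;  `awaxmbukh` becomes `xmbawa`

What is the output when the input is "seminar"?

The rule is to delete the last 3 characters, then swap the front and back halves of the string.
Applying both steps to "seminar": "semi", then "mise".

mise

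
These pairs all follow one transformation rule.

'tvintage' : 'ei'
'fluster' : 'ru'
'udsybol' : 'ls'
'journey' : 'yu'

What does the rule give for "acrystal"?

lr

Each output is the input with this applied: move the last 3 characters to the front (rotate right by 3), then keep one character in every 3, starting at position 3 (positions 3rd, 6th, 9th, ...).
So "acrystal" becomes "lr".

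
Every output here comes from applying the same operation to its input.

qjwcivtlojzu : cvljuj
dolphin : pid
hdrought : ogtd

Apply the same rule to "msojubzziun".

The rule is to move the first 2 characters to the end (rotate left by 2), then keep every other character starting from the second (positions 2nd, 4th, 6th, ...).
"msojubzziun" → "ojubzziunms" → "jbzum".

jbzum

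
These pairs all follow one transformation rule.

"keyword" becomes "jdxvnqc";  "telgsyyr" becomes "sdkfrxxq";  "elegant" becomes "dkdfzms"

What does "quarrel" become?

The rule is to shift every letter 1 place backward in the alphabet (wrapping around).
For "quarrel" the result is "ptzqqdk".

ptzqqdk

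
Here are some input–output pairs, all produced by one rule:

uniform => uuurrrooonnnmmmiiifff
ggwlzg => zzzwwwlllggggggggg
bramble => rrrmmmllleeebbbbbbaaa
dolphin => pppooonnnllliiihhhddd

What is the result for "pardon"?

The transformation: sort the characters into reverse alphabetical order, then repeat every character 3 times.
"pardon" → "rponda" → "rrrpppooonnndddaaa".

rrrpppooonnndddaaa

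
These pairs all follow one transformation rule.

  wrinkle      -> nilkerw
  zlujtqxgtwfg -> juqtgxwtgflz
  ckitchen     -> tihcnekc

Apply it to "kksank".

What's happening: swap each adjacent pair of characters (1↔2, 3↔4, ...), then move the first 2 characters to the end (rotate left by 2).
"kksank" → "kkaskn" → "asknkk".

asknkk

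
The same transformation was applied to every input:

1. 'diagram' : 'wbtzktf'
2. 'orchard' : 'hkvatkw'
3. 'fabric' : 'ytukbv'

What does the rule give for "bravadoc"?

uktotwhv

The transformation: shift every letter 7 places backward in the alphabet (wrapping around).
So "bravadoc" becomes "uktotwhv".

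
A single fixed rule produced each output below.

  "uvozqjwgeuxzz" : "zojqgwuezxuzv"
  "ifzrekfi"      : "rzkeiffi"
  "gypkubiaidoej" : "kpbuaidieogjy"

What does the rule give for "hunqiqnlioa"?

The rule is to move the first 2 characters to the end (rotate left by 2), then swap each adjacent pair of characters (1↔2, 3↔4, ...).
Applying both steps to "hunqiqnlioa": "nqiqnlioahu", then "qnqilnoihau".

qnqilnoihau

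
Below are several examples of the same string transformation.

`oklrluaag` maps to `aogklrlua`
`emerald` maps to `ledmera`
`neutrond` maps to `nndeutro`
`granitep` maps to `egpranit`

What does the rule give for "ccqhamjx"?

Each output is the input with this applied: swap the first and last characters, then move the last 2 characters to the front (rotate right by 2).
"ccqhamjx" → "xcqhamjc" → "jcxcqham".

jcxcqham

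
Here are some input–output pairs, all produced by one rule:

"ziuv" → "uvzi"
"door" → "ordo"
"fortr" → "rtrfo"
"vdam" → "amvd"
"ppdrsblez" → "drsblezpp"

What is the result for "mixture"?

xturemi

Each output is the input with this applied: move the first 2 characters to the end (rotate left by 2).
Doing the same to "mixture": "xturemi".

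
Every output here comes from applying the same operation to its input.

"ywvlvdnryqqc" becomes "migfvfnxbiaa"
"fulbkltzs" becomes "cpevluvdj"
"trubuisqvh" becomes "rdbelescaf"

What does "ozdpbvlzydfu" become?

eyjnzlfvjinp

Each output is the input with this applied: shift every letter 10 places forward in the alphabet (wrapping around), then move the last character to the front.
On "ozdpbvlzydfu": the first step gives "yjnzlfvjinpe", and the second then gives "eyjnzlfvjinp".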